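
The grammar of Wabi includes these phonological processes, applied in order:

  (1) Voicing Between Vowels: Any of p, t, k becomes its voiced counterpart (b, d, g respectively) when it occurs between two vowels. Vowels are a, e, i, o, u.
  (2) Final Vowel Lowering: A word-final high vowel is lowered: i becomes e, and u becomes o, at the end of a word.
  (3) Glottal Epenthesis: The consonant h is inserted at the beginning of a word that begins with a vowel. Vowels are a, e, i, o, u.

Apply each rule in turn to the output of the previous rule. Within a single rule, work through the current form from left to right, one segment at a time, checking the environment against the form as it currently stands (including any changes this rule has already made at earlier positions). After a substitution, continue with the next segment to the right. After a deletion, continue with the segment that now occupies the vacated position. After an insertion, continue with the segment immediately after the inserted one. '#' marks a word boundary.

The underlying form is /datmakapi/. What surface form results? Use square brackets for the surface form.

(1) Voicing Between Vowels: [datmakapi] → [datmagabi]
(2) Final Vowel Lowering: [datmagabi] → [datmagabe]
(3) Glottal Epenthesis: no change — [datmagabe]

[datmagabe]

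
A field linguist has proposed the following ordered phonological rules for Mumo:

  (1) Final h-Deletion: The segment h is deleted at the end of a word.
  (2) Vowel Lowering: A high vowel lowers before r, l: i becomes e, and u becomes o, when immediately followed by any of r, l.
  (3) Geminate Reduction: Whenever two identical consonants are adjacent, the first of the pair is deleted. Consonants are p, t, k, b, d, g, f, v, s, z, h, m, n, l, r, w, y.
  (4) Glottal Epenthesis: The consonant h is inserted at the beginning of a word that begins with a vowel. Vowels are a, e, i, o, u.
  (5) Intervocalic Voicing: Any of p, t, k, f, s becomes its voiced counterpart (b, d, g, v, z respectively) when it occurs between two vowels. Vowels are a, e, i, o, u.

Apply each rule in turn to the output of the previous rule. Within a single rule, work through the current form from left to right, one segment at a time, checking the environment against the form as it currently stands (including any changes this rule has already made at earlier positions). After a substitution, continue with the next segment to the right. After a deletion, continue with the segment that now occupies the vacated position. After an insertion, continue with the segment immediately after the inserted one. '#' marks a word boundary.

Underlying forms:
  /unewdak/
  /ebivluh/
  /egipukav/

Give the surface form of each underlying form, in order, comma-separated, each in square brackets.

[hunewdak], [hebivlu], [hegibugav]

/unewdak/:
  (1) Final h-Deletion: no change — [unewdak]
  (2) Vowel Lowering: no change — [unewdak]
  (3) Geminate Reduction: no change — [unewdak]
  (4) Glottal Epenthesis: [unewdak] → [hunewdak]
  (5) Intervocalic Voicing: no change — [hunewdak]
/ebivluh/:
  (1) Final h-Deletion: [ebivluh] → [ebivlu]
  (2) Vowel Lowering: no change — [ebivlu]
  (3) Geminate Reduction: no change — [ebivlu]
  (4) Glottal Epenthesis: [ebivlu] → [hebivlu]
  (5) Intervocalic Voicing: no change — [hebivlu]
/egipukav/:
  (1) Final h-Deletion: no change — [egipukav]
  (2) Vowel Lowering: no change — [egipukav]
  (3) Geminate Reduction: no change — [egipukav]
  (4) Glottal Epenthesis: [egipukav] → [hegipukav]
  (5) Intervocalic Voicing: [hegipukav] → [hegibugav]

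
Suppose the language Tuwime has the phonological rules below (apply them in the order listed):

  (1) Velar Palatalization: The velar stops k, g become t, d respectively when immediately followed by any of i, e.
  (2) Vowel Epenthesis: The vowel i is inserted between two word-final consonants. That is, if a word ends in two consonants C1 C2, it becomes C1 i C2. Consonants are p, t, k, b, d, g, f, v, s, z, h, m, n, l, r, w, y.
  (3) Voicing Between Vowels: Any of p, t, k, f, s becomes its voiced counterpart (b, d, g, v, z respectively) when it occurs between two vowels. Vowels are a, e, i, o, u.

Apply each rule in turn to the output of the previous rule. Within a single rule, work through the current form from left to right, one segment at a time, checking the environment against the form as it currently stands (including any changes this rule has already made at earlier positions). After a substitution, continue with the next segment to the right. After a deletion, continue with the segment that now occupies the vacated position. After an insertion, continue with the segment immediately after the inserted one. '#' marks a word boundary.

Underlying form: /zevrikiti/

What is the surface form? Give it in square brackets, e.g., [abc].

(1) Velar Palatalization: [zevrikiti] → [zevrititi]
(2) Vowel Epenthesis: no change — [zevrititi]
(3) Voicing Between Vowels: [zevrititi] → [zevrididi]

[zevrididi]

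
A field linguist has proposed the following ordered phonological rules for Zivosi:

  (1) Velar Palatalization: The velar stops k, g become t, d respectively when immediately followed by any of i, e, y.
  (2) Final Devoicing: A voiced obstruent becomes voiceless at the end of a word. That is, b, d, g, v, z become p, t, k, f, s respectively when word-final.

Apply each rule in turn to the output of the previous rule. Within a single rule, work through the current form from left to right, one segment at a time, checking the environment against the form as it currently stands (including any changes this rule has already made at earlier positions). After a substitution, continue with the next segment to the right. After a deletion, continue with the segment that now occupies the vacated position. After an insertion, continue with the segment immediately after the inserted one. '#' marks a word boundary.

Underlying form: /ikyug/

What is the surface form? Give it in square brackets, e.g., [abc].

[ityuk]

(1) Velar Palatalization: [ikyug] → [ityug]
(2) Final Devoicing: [ityug] → [ityuk]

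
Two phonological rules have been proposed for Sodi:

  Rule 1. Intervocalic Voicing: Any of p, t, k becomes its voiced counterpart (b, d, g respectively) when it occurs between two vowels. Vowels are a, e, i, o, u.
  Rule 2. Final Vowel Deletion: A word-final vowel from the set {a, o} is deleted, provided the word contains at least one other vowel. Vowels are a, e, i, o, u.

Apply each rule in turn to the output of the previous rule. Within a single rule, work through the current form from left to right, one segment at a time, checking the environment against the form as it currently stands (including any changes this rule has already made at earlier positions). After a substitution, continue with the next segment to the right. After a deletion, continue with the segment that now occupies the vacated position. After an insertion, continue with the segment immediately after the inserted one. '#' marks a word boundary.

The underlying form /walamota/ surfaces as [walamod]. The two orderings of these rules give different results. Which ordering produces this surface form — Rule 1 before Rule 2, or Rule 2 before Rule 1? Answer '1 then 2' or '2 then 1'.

Order 1 then 2:
  1 Intervocalic Voicing: [walamota] → [walamoda]
  2 Final Vowel Deletion: [walamoda] → [walamod]
  result: [walamod]
Order 2 then 1:
  2 Final Vowel Deletion: [walamota] → [walamot]
  1 Intervocalic Voicing: no change — [walamot]
  result: [walamot]

1 then 2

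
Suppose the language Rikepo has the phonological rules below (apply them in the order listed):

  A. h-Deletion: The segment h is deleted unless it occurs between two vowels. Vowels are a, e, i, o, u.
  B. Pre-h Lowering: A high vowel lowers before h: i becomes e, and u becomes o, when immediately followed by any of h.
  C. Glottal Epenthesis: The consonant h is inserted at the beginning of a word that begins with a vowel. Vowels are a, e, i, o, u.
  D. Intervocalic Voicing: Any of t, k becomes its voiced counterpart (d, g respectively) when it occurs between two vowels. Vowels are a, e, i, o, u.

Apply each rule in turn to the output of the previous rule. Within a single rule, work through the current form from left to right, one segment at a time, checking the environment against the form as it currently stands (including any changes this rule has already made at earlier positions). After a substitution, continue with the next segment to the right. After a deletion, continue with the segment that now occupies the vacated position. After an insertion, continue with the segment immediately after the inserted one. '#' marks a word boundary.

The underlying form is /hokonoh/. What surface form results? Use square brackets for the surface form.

A h-Deletion: [hokonoh] → [okono]
B Pre-h Lowering: no change — [okono]
C Glottal Epenthesis: [okono] → [hokono]
D Intervocalic Voicing: [hokono] → [hogono]

[hogono]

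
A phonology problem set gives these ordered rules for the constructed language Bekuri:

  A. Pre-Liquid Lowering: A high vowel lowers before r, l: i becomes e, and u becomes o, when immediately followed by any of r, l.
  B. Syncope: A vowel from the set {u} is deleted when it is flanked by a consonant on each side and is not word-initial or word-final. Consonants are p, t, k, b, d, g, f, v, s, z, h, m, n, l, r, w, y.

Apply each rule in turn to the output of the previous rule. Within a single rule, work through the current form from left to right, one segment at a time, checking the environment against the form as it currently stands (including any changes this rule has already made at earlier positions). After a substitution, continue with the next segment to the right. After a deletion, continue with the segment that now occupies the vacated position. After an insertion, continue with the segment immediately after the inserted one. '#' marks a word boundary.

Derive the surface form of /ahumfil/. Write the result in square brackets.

A Pre-Liquid Lowering: [ahumfil] → [ahumfel]
B Syncope: [ahumfel] → [ahmfel]

[ahmfel]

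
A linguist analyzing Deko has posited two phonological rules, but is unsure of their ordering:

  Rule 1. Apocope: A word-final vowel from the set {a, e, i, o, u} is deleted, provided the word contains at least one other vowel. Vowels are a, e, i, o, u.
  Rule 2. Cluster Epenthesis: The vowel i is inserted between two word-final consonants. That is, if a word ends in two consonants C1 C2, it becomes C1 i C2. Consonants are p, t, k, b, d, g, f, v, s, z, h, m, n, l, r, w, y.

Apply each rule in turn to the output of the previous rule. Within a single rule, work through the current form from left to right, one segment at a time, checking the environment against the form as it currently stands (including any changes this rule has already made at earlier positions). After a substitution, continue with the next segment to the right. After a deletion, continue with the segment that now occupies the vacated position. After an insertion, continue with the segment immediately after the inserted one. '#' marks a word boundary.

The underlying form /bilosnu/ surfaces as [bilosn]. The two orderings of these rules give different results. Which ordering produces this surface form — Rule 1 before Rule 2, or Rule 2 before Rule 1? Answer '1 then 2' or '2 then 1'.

Order 1 then 2:
  1 Apocope: [bilosnu] → [bilosn]
  2 Cluster Epenthesis: [bilosn] → [bilosin]
  result: [bilosin]
Order 2 then 1:
  2 Cluster Epenthesis: no change — [bilosnu]
  1 Apocope: [bilosnu] → [bilosn]
  result: [bilosn]

2 then 1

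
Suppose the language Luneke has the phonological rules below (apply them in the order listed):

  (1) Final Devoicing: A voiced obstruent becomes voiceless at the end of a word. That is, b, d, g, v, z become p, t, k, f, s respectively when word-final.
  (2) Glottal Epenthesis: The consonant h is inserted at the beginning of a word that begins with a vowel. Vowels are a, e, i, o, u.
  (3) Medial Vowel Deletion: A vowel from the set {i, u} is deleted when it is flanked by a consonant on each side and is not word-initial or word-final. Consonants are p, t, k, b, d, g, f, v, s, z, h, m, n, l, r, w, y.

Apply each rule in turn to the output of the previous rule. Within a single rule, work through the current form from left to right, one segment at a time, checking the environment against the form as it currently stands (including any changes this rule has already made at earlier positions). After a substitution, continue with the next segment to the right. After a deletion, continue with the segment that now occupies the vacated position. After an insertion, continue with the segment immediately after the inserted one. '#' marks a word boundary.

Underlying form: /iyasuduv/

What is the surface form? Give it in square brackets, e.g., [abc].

[hyasdf]

(1) Final Devoicing: [iyasuduv] → [iyasuduf]
(2) Glottal Epenthesis: [iyasuduf] → [hiyasuduf]
(3) Medial Vowel Deletion: [hiyasuduf] → [hyasdf]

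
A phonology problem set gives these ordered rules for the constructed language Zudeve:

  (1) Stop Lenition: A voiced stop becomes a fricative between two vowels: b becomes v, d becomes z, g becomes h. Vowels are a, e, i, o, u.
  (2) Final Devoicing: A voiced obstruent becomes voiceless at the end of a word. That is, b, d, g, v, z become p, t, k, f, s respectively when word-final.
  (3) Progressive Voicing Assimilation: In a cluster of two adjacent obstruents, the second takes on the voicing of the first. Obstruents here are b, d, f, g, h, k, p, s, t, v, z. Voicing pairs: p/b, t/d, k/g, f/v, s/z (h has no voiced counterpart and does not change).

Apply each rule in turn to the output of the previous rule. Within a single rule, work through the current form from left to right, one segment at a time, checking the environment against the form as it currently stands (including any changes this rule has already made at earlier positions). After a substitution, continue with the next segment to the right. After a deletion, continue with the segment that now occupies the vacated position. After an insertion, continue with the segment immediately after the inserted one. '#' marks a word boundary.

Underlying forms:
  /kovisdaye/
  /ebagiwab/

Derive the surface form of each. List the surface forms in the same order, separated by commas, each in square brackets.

[kovistaye], [evahiwap]

/kovisdaye/:
  (1) Stop Lenition: no change — [kovisdaye]
  (2) Final Devoicing: no change — [kovisdaye]
  (3) Progressive Voicing Assimilation: [kovisdaye] → [kovistaye]
/ebagiwab/:
  (1) Stop Lenition: [ebagiwab] → [evahiwab]
  (2) Final Devoicing: [evahiwab] → [evahiwap]
  (3) Progressive Voicing Assimilation: no change — [evahiwap]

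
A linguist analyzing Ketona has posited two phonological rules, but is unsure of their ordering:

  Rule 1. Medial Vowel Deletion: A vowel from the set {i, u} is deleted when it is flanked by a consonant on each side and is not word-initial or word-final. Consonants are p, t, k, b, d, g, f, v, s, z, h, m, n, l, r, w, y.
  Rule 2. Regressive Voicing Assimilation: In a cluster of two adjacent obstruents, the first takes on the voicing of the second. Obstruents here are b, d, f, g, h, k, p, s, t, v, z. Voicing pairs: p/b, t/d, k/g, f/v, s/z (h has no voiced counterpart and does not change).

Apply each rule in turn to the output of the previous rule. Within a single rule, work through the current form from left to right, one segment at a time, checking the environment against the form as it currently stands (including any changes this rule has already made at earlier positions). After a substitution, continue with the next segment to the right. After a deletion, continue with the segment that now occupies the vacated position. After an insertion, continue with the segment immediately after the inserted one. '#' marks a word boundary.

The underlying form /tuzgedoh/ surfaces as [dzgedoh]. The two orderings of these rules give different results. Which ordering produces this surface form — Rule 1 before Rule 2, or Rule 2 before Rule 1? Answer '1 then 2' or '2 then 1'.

1 then 2

Order 1 then 2:
  1 Medial Vowel Deletion: [tuzgedoh] → [tzgedoh]
  2 Regressive Voicing Assimilation: [tzgedoh] → [dzgedoh]
  result: [dzgedoh]
Order 2 then 1:
  2 Regressive Voicing Assimilation: no change — [tuzgedoh]
  1 Medial Vowel Deletion: [tuzgedoh] → [tzgedoh]
  result: [tzgedoh]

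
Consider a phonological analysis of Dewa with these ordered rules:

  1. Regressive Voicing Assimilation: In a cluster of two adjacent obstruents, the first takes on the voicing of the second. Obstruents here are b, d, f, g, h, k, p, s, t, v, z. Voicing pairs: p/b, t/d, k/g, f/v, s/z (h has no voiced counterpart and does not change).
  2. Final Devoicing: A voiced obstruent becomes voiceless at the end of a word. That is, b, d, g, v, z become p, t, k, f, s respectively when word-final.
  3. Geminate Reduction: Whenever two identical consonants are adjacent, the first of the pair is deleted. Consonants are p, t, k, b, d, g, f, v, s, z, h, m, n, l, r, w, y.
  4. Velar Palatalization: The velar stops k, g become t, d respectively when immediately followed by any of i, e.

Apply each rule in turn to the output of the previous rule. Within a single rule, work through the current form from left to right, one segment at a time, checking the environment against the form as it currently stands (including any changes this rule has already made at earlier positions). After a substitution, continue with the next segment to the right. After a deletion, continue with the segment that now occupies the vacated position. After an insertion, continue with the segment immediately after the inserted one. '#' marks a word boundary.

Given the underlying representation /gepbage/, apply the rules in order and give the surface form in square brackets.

1 Regressive Voicing Assimilation: [gepbage] → [gebbage]
2 Final Devoicing: no change — [gebbage]
3 Geminate Reduction: [gebbage] → [gebage]
4 Velar Palatalization: [gebage] → [debade]

[debade]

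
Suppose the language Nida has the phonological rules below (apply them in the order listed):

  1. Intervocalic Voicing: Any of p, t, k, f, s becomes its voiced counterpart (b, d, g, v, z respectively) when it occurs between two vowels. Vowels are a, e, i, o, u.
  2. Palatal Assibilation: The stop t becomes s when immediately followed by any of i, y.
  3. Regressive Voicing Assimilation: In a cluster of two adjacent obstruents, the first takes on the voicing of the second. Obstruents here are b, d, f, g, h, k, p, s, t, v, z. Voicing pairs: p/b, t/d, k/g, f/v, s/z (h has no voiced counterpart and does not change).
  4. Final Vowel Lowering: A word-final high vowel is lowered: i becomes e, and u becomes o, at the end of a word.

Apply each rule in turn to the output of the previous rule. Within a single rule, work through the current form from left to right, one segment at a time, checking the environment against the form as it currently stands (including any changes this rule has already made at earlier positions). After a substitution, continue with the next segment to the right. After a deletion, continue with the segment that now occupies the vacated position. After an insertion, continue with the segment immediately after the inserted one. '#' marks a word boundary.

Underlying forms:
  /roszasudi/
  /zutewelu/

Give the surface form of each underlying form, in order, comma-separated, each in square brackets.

/roszasudi/:
  1 Intervocalic Voicing: [roszasudi] → [roszazudi]
  2 Palatal Assibilation: no change — [roszazudi]
  3 Regressive Voicing Assimilation: [roszazudi] → [rozzazudi]
  4 Final Vowel Lowering: [rozzazudi] → [rozzazude]
/zutewelu/:
  1 Intervocalic Voicing: [zutewelu] → [zudewelu]
  2 Palatal Assibilation: no change — [zudewelu]
  3 Regressive Voicing Assimilation: no change — [zudewelu]
  4 Final Vowel Lowering: [zudewelu] → [zudewelo]

[rozzazude], [zudewelo]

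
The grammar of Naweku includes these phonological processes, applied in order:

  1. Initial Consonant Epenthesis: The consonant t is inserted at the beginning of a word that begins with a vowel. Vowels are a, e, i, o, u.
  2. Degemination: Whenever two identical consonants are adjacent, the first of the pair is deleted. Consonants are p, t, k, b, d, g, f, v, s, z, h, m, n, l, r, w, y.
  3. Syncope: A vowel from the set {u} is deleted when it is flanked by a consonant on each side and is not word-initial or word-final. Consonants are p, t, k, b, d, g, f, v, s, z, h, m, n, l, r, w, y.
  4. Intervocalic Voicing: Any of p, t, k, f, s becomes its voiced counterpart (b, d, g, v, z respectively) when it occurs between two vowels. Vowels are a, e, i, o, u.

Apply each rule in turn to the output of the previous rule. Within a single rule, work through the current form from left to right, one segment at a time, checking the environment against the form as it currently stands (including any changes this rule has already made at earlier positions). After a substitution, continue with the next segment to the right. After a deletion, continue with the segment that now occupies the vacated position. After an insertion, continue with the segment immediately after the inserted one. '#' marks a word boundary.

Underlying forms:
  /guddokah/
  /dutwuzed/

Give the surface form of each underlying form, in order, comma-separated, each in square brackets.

[gdogah], [dtwzed]

/guddokah/:
  1 Initial Consonant Epenthesis: no change — [guddokah]
  2 Degemination: [guddokah] → [gudokah]
  3 Syncope: [gudokah] → [gdokah]
  4 Intervocalic Voicing: [gdokah] → [gdogah]
/dutwuzed/:
  1 Initial Consonant Epenthesis: no change — [dutwuzed]
  2 Degemination: no change — [dutwuzed]
  3 Syncope: [dutwuzed] → [dtwzed]
  4 Intervocalic Voicing: no change — [dtwzed]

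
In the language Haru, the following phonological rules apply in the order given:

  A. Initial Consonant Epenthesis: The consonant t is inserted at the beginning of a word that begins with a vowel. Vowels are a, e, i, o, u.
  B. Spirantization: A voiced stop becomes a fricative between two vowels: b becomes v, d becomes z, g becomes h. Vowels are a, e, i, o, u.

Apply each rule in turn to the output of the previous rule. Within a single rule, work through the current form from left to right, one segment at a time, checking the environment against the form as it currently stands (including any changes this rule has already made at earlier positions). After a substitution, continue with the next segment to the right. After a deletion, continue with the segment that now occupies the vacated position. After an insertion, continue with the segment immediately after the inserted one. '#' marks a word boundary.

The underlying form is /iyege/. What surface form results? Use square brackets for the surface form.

A Initial Consonant Epenthesis: [iyege] → [tiyege]
B Spirantization: [tiyege] → [tiyehe]

[tiyehe]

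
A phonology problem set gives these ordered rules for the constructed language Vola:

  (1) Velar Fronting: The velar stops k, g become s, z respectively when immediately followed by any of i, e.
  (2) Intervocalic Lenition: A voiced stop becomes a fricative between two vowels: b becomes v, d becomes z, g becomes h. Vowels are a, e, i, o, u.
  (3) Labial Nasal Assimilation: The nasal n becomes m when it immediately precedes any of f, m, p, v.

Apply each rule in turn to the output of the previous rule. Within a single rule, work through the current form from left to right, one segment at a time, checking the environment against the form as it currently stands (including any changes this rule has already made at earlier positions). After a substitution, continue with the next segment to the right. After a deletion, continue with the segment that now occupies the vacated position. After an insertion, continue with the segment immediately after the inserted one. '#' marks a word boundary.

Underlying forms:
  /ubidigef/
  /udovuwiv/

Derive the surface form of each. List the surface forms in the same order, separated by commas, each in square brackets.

[uvizizef], [uzovuwiv]

/ubidigef/:
  (1) Velar Fronting: [ubidigef] → [ubidizef]
  (2) Intervocalic Lenition: [ubidizef] → [uvizizef]
  (3) Labial Nasal Assimilation: no change — [uvizizef]
/udovuwiv/:
  (1) Velar Fronting: no change — [udovuwiv]
  (2) Intervocalic Lenition: [udovuwiv] → [uzovuwiv]
  (3) Labial Nasal Assimilation: no change — [uzovuwiv]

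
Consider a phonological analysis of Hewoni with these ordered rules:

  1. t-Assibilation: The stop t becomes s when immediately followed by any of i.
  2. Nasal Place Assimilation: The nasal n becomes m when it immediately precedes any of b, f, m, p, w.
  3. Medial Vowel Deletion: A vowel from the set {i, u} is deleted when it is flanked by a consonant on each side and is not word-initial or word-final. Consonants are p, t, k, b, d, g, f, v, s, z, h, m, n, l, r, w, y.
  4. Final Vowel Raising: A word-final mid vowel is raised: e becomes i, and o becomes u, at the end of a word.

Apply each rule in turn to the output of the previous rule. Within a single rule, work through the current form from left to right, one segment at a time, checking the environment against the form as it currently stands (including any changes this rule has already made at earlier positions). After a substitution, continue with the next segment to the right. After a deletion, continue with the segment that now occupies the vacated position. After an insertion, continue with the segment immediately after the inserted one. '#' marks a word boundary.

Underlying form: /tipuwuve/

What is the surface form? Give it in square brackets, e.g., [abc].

1 t-Assibilation: [tipuwuve] → [sipuwuve]
2 Nasal Place Assimilation: no change — [sipuwuve]
3 Medial Vowel Deletion: [sipuwuve] → [spwve]
4 Final Vowel Raising: [spwve] → [spwvi]

[spwvi]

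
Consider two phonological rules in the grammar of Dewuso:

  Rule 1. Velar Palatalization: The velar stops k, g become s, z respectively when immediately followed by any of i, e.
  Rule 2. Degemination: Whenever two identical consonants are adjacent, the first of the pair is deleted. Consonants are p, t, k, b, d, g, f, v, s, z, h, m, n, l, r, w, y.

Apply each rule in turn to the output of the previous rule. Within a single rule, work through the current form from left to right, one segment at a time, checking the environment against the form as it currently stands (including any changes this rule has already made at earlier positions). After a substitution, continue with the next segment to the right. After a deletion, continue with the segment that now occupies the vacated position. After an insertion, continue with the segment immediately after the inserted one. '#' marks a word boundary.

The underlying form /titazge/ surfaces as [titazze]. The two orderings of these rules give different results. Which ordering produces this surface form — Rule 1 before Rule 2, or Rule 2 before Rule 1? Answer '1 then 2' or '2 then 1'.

Order 1 then 2:
  1 Velar Palatalization: [titazge] → [titazze]
  2 Degemination: [titazze] → [titaze]
  result: [titaze]
Order 2 then 1:
  2 Degemination: no change — [titazge]
  1 Velar Palatalization: [titazge] → [titazze]
  result: [titazze]

2 then 1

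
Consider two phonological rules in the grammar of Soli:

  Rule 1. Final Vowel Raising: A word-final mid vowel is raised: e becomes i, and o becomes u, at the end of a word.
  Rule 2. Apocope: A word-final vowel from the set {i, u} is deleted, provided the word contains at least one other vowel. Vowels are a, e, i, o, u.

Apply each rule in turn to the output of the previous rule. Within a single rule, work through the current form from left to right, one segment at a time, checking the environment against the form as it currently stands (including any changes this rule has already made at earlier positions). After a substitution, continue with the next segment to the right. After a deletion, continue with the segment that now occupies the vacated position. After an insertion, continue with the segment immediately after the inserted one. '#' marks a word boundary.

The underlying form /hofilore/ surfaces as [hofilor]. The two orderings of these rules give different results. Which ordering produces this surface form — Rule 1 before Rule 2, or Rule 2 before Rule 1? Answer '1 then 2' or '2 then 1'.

1 then 2

Order 1 then 2:
  1 Final Vowel Raising: [hofilore] → [hofilori]
  2 Apocope: [hofilori] → [hofilor]
  result: [hofilor]
Order 2 then 1:
  2 Apocope: no change — [hofilore]
  1 Final Vowel Raising: [hofilore] → [hofilori]
  result: [hofilori]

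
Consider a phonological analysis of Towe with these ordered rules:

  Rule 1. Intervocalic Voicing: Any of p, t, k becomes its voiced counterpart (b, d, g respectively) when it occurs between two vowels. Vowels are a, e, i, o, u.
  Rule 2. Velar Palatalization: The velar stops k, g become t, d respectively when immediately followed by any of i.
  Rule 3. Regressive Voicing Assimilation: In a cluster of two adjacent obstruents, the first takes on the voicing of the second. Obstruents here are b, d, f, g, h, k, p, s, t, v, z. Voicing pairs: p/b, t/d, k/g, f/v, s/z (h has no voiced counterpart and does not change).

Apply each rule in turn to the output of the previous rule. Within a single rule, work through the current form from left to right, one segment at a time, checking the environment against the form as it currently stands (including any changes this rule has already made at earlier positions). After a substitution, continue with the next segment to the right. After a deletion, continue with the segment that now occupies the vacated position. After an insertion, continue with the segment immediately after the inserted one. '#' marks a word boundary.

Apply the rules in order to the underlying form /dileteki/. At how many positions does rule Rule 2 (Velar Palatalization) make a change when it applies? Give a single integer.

Rule 1 Intervocalic Voicing: [dileteki] → [diledegi]
Rule 2 Velar Palatalization: [diledegi] → [dilededi]
Rule 3 Regressive Voicing Assimilation: no change — [dilededi]
Rule Rule 2 changed 1 position(s).

1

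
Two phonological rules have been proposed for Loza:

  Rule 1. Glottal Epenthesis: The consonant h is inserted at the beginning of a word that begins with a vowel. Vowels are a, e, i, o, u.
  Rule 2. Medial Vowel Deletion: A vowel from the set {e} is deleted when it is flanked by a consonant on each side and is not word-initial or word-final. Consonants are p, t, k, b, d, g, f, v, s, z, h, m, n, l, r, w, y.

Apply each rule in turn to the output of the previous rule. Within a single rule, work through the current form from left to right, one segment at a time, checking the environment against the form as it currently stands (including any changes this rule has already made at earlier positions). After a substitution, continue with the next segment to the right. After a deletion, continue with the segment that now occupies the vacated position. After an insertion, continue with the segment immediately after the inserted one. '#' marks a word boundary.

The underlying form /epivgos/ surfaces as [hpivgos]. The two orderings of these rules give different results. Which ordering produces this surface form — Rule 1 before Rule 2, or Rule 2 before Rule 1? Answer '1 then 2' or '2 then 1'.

Order 1 then 2:
  1 Glottal Epenthesis: [epivgos] → [hepivgos]
  2 Medial Vowel Deletion: [hepivgos] → [hpivgos]
  result: [hpivgos]
Order 2 then 1:
  2 Medial Vowel Deletion: no change — [epivgos]
  1 Glottal Epenthesis: [epivgos] → [hepivgos]
  result: [hepivgos]

1 then 2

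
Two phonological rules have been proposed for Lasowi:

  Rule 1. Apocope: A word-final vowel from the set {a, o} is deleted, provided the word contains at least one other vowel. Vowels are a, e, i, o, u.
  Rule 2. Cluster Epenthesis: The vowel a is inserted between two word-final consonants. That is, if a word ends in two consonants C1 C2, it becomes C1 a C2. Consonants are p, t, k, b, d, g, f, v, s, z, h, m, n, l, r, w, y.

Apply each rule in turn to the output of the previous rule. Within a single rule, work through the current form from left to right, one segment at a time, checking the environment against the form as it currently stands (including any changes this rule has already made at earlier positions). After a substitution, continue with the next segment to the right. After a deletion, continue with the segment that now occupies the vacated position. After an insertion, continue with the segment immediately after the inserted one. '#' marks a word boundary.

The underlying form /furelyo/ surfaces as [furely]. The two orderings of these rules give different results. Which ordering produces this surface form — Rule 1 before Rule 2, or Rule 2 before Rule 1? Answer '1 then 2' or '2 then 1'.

Order 1 then 2:
  1 Apocope: [furelyo] → [furely]
  2 Cluster Epenthesis: [furely] → [furelay]
  result: [furelay]
Order 2 then 1:
  2 Cluster Epenthesis: no change — [furelyo]
  1 Apocope: [furelyo] → [furely]
  result: [furely]

2 then 1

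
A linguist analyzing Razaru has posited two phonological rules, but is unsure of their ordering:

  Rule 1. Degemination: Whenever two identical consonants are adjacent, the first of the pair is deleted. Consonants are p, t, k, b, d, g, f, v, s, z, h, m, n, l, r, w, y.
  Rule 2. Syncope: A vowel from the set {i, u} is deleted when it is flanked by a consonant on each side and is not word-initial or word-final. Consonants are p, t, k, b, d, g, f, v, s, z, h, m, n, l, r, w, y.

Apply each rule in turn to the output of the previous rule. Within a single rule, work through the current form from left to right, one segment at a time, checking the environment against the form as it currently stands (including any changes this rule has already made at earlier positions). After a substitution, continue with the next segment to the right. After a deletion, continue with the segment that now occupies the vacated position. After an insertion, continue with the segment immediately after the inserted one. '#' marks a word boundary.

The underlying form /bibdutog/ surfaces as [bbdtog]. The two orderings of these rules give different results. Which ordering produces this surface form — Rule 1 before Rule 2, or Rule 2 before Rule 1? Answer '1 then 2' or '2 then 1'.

Order 1 then 2:
  1 Degemination: no change — [bibdutog]
  2 Syncope: [bibdutog] → [bbdtog]
  result: [bbdtog]
Order 2 then 1:
  2 Syncope: [bibdutog] → [bbdtog]
  1 Degemination: [bbdtog] → [bdtog]
  result: [bdtog]

1 then 2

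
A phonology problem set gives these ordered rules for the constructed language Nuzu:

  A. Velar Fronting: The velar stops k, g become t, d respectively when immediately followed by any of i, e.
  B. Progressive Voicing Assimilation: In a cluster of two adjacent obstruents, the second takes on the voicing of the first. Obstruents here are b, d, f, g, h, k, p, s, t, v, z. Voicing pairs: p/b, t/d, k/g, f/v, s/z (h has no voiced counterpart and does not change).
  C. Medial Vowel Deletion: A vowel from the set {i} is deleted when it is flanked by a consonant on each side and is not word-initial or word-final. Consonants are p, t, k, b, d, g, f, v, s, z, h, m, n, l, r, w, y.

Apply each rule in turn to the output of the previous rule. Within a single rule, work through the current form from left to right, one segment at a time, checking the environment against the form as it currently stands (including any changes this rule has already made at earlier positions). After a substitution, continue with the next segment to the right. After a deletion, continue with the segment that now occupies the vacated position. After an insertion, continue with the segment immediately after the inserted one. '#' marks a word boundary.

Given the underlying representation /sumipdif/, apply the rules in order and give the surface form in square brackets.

A Velar Fronting: no change — [sumipdif]
B Progressive Voicing Assimilation: [sumipdif] → [sumiptif]
C Medial Vowel Deletion: [sumiptif] → [sumptf]

[sumptf]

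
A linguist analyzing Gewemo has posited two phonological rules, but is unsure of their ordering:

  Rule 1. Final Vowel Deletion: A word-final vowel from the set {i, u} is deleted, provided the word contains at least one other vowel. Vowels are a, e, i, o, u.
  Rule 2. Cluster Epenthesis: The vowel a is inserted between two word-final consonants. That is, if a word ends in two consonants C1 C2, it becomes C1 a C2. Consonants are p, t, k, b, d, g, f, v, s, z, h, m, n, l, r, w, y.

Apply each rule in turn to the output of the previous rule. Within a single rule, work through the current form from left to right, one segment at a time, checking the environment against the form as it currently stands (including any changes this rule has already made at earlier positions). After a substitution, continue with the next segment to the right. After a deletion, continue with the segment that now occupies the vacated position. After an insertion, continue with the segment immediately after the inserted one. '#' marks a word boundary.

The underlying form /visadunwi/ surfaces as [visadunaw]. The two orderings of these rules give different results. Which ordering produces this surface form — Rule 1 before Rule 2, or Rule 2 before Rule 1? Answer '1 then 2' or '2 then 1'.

1 then 2

Order 1 then 2:
  1 Final Vowel Deletion: [visadunwi] → [visadunw]
  2 Cluster Epenthesis: [visadunw] → [visadunaw]
  result: [visadunaw]
Order 2 then 1:
  2 Cluster Epenthesis: no change — [visadunwi]
  1 Final Vowel Deletion: [visadunwi] → [visadunw]
  result: [visadunw]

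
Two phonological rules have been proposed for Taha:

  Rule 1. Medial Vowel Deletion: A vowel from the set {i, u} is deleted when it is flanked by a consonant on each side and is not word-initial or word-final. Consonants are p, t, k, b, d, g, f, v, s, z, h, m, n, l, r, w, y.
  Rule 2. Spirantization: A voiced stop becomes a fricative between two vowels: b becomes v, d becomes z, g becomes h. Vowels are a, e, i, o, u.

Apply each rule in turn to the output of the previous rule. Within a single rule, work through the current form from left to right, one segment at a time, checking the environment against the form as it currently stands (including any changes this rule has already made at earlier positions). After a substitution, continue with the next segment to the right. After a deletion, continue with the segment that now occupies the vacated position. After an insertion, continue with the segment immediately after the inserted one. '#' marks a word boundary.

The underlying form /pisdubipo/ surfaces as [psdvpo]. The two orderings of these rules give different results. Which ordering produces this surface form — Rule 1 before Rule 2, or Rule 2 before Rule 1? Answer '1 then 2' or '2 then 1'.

2 then 1

Order 1 then 2:
  1 Medial Vowel Deletion: [pisdubipo] → [psdbpo]
  2 Spirantization: no change — [psdbpo]
  result: [psdbpo]
Order 2 then 1:
  2 Spirantization: [pisdubipo] → [pisduvipo]
  1 Medial Vowel Deletion: [pisduvipo] → [psdvpo]
  result: [psdvpo]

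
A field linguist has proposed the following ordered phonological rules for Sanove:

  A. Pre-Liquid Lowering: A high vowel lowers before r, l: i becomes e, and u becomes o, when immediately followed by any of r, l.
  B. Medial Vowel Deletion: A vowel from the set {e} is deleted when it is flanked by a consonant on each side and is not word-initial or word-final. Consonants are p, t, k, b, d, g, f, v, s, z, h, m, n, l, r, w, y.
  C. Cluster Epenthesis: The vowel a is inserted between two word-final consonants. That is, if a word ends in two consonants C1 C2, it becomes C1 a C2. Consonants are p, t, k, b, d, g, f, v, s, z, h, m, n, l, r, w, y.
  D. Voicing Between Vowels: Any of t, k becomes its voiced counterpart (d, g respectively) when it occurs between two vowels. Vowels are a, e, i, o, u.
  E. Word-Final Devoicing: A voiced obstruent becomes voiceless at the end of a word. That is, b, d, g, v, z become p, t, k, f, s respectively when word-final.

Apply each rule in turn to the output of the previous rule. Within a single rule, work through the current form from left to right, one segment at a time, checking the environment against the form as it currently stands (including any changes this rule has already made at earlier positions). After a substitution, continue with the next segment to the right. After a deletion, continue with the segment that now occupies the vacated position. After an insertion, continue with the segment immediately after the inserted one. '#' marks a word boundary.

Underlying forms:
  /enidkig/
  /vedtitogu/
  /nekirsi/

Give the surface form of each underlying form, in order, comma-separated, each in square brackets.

/enidkig/:
  A Pre-Liquid Lowering: no change — [enidkig]
  B Medial Vowel Deletion: no change — [enidkig]
  C Cluster Epenthesis: no change — [enidkig]
  D Voicing Between Vowels: no change — [enidkig]
  E Word-Final Devoicing: [enidkig] → [enidkik]
/vedtitogu/:
  A Pre-Liquid Lowering: no change — [vedtitogu]
  B Medial Vowel Deletion: [vedtitogu] → [vdtitogu]
  C Cluster Epenthesis: no change — [vdtitogu]
  D Voicing Between Vowels: [vdtitogu] → [vdtidogu]
  E Word-Final Devoicing: no change — [vdtidogu]
/nekirsi/:
  A Pre-Liquid Lowering: [nekirsi] → [nekersi]
  B Medial Vowel Deletion: [nekersi] → [nkrsi]
  C Cluster Epenthesis: no change — [nkrsi]
  D Voicing Between Vowels: no change — [nkrsi]
  E Word-Final Devoicing: no change — [nkrsi]

[enidkik], [vdtidogu], [nkrsi]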